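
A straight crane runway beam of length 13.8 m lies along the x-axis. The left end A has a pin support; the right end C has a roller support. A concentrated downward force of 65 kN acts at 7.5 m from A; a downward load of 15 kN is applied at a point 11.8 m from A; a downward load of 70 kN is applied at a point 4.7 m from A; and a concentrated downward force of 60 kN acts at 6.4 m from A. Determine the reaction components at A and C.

Taking moments about A: C_y·13.8 − 65·7.5 − 15·11.8 − 70·4.7 − 60·6.4 = 0 → C_y = 1377.5/13.8 = 99.8188 ≈ 99.82 kN.
ΣF_y = 0: A_y + 99.8188 − 65 − 15 − 70 − 60 = 0 → A_y = 110.2 kN.
ΣF_x = 0: no horizontal applied forces, so A_x = 0.

A_x = 0, A_y = 110.2 kN, C_y = 99.82 kN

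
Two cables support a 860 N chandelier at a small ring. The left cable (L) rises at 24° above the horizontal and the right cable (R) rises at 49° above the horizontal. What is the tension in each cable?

ΣF_x = 0: −T_L·cos24° + T_R·cos49° = 0 → T_R = 1.39247·T_L.
ΣF_y = 0: T_L·sin24° + T_R·sin49° = 860.
Substitute: T_L·(0.406737 + 1.39247·0.75471) = 860 → T_L = 589.992 ≈ 590.0 N.
Then T_R = 1.39247 × 589.992 = 821.5 N.

T_L = 590.0 N, T_R = 821.5 N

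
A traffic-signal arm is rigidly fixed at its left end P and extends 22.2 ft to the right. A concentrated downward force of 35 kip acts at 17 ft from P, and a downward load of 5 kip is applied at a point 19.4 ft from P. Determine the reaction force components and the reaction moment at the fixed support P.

P_x = 0, P_y = 40.00 kip, M_P = 692.0 kip·ft

ΣF_x = 0: P_x = 0.
ΣF_y = 0: P_y − 35 − 5 = 0 → P_y = 40.00 kip.
ΣM about P: M_P − 35·17 − 5·19.4 = 0 → M_P = 692.0 kip·ft.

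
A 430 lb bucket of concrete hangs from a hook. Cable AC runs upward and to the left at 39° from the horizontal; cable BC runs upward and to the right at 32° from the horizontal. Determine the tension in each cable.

T_AC = 385.7 lb, T_BC = 353.4 lb

ΣF_x = 0: −T_AC·cos39° + T_BC·cos32° = 0 → T_BC = 0.916394·T_AC.
ΣF_y = 0: T_AC·sin39° + T_BC·sin32° = 430.
Substitute: T_AC·(0.62932 + 0.916394·0.529919) = 430 → T_AC = 385.673 ≈ 385.7 lb.
Then T_BC = 0.916394 × 385.673 = 353.4 lb.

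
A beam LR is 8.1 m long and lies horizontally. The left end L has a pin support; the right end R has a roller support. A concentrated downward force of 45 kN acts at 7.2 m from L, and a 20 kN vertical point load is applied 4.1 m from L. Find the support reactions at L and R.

Taking moments about L: R_y·8.1 − 45·7.2 − 20·4.1 = 0 → R_y = 406/8.1 = 50.1235 ≈ 50.12 kN.
ΣF_y = 0: L_y + 50.1235 − 45 − 20 = 0 → L_y = 14.88 kN.
ΣF_x = 0: no horizontal applied forces, so L_x = 0.

L_x = 0, L_y = 14.88 kN, R_y = 50.12 kN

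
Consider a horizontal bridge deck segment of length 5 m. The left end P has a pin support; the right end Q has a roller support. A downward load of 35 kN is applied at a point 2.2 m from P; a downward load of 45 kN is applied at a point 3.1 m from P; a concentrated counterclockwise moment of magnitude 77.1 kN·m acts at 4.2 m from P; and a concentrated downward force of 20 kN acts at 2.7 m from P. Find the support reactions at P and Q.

P_x = 0, P_y = 61.32 kN, Q_y = 38.68 kN

Taking moments about P: Q_y·5 − 35·2.2 − 45·3.1 + 77.1 − 20·2.7 = 0 → Q_y = 193.4/5 = 38.68 kN.
ΣF_y = 0: P_y + 38.68 − 35 − 45 − 20 = 0 → P_y = 61.32 kN.
ΣF_x = 0: no horizontal applied forces, so P_x = 0.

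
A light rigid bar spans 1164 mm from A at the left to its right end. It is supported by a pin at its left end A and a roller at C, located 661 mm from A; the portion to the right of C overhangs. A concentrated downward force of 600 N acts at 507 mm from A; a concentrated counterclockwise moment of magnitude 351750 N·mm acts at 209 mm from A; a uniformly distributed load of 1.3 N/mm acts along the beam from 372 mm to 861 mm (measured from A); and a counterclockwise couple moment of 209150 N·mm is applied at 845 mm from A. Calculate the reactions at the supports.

A_x = 0, A_y = 1031 N, C_y = 204.6 N

Resultant of the distributed load: 1.3 × 489 = 635.7 N at 616.5 mm from A.
Taking moments about A: C_y·661 − 600·507 + 351750 − (1.3·489)·616.5 + 209150 = 0 → C_y = 135209.05/661 = 204.552 ≈ 204.6 N.
ΣF_y = 0: A_y + 204.552 − 600 − 1.3·489 = 0 → A_y = 1031 N.
ΣF_x = 0: no horizontal applied forces, so A_x = 0.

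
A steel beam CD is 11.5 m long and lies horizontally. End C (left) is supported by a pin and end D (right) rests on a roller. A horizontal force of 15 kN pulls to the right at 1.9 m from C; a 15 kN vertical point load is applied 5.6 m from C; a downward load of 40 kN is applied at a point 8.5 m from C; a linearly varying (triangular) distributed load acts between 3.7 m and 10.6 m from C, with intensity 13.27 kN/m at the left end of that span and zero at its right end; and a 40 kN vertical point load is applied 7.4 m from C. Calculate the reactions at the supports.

C_x = -15.00 kN, C_y = 54.29 kN, D_y = 86.49 kN

Resultant of the triangular load: ½ × 13.27 × 6.9 = 45.7815 kN, acting at 6 m from C (one-third of the span from the peak).
Taking moments about C: D_y·11.5 − 15·5.6 − 40·8.5 − (½·13.27·6.9)·6 − 40·7.4 = 0 → D_y = 994.689/11.5 = 86.4947 ≈ 86.49 kN.
ΣF_y = 0: C_y + 86.4947 − 15 − 40 − ½·13.27·6.9 − 40 = 0 → C_y = 54.29 kN.
ΣF_x = 0: C_x + 15 = 0 → C_x = -15.00 kN.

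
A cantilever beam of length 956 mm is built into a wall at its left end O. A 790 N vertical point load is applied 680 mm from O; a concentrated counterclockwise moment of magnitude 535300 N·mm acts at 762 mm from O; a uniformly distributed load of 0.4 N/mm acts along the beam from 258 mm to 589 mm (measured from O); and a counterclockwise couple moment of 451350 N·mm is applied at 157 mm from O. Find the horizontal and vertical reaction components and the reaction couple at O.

O_x = 0, O_y = 922.4 N, M_O = -393400 N·mm

Resultant of the distributed load: 0.4 × 331 = 132.4 N at 423.5 mm from O.
ΣF_x = 0: O_x = 0.
ΣF_y = 0: O_y − 790 − 0.4·331 = 0 → O_y = 922.4 N.
ΣM about O: M_O − 790·680 + 535300 − (0.4·331)·423.5 + 451350 = 0 → M_O = -393400 N·mm.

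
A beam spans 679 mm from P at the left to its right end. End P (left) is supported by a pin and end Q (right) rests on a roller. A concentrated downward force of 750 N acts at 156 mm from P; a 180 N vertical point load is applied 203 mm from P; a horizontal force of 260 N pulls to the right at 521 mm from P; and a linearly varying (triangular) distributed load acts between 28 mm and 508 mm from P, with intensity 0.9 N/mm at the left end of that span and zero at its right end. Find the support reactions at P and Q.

P_x = -260.0 N, P_y = 860.1 N, Q_y = 285.9 N

Resultant of the triangular load: ½ × 0.9 × 480 = 216 N, acting at 188 mm from P (one-third of the span from the peak).
ΣM about P: Q_y·679 − 750·156 − 180·203 − (½·0.9·480)·188 = 0 → Q_y = 194148/679 = 285.932 ≈ 285.9 N.
ΣF_y = 0: P_y + 285.932 − 750 − 180 − ½·0.9·480 = 0 → P_y = 860.1 N.
ΣF_x = 0: P_x + 260 = 0 → P_x = -260.0 N.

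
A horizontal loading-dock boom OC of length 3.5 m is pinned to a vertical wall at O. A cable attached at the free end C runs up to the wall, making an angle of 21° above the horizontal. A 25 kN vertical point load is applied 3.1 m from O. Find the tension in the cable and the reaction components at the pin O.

T = 61.79 kN, O_x = 57.68 kN, O_y = 2.857 kN

ΣM about O: T·sin21°·3.5 − 25·3.1 = 0 → T = 77.5/(3.5·0.358368) = 61.788 ≈ 61.79 kN.
ΣF_x = 0: O_x − T·cos21° = 0 → O_x = 61.788 × 0.93358 = 57.68 kN.
ΣF_y = 0: O_y + T·sin21° − 25 = 0 → O_y = 25 − 61.788 × 0.358368 = 2.857 kN.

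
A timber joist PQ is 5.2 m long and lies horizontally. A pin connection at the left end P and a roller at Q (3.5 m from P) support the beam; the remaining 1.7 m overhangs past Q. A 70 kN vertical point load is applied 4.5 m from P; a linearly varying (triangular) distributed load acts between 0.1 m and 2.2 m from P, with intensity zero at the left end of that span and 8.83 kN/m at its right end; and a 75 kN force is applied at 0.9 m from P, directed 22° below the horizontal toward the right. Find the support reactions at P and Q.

P_x = -69.54 kN, P_y = 6.169 kN, Q_y = 101.2 kN

Resultant of the triangular load: ½ × 8.83 × 2.1 = 9.2715 kN, acting at 1.5 m from P (one-third of the span from the peak).
Taking moments about P: Q_y·3.5 − 70·4.5 − (½·8.83·2.1)·1.5 − 75·sin22°·0.9 = 0 → Q_y = 354.193/3.5 = 101.198 ≈ 101.2 kN.
ΣF_y = 0: P_y + 101.198 − 70 − ½·8.83·2.1 − 75·sin22° = 0 → P_y = 6.169 kN.
ΣF_x = 0: P_x + 75·cos22° = 0 → P_x = -69.54 kN.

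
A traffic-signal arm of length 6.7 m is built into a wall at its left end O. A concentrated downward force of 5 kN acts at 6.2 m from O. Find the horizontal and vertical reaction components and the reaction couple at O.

ΣF_x = 0: O_x = 0.
ΣF_y = 0: O_y − 5 = 0 → O_y = 5.000 kN.
ΣM about O: M_O − 5·6.2 = 0 → M_O = 31.00 kN·m.

O_x = 0, O_y = 5.000 kN, M_O = 31.00 kN·m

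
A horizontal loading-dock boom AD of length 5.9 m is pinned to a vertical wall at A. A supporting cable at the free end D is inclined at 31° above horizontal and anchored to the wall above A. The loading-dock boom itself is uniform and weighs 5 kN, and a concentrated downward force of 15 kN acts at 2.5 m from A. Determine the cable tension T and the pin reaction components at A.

ΣM about A: T·sin31°·5.9 − 5·2.95 − 15·2.5 = 0 → T = 52.25/(5.9·0.515038) = 17.1947 ≈ 17.19 kN.
ΣF_x = 0: A_x − T·cos31° = 0 → A_x = 17.1947 × 0.857167 = 14.74 kN.
ΣF_y = 0: A_y + T·sin31° − 5 − 15 = 0 → A_y = 20 − 17.1947 × 0.515038 = 11.14 kN.

T = 17.19 kN, A_x = 14.74 kN, A_y = 11.14 kN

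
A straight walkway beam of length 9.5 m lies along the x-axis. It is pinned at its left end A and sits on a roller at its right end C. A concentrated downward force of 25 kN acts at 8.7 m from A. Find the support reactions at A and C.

ΣM about A: C_y·9.5 − 25·8.7 = 0 → C_y = 217.5/9.5 = 22.8947 ≈ 22.89 kN.
ΣF_y = 0: A_y + 22.8947 − 25 = 0 → A_y = 2.105 kN.
ΣF_x = 0: no horizontal applied forces, so A_x = 0.

A_x = 0, A_y = 2.105 kN, C_y = 22.89 kN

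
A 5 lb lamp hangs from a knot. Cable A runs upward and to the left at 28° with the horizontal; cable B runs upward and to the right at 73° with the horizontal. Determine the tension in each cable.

T_A = 1.489 lb, T_B = 4.497 lb

ΣF_x = 0: −T_A·cos28° + T_B·cos73° = 0 → T_B = 3.01995·T_A.
ΣF_y = 0: T_A·sin28° + T_B·sin73° = 5.
Substitute: T_A·(0.469472 + 3.01995·0.956305) = 5 → T_A = 1.48922 ≈ 1.489 lb.
Then T_B = 3.01995 × 1.48922 = 4.497 lb.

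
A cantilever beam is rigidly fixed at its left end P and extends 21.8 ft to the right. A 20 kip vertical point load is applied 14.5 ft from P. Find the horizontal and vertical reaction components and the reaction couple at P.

P_x = 0, P_y = 20.00 kip, M_P = 290.0 kip·ft

ΣF_x = 0: P_x = 0.
ΣF_y = 0: P_y − 20 = 0 → P_y = 20.00 kip.
ΣM about P: M_P − 20·14.5 = 0 → M_P = 290.0 kip·ft.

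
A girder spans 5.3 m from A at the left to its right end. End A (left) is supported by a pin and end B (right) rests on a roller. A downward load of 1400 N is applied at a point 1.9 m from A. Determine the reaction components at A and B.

ΣM about A: B_y·5.3 − 1400·1.9 = 0 → B_y = 2660/5.3 = 501.887 ≈ 501.9 N.
ΣF_y = 0: A_y + 501.887 − 1400 = 0 → A_y = 898.1 N.
ΣF_x = 0: no horizontal applied forces, so A_x = 0.

A_x = 0, A_y = 898.1 N, B_y = 501.9 N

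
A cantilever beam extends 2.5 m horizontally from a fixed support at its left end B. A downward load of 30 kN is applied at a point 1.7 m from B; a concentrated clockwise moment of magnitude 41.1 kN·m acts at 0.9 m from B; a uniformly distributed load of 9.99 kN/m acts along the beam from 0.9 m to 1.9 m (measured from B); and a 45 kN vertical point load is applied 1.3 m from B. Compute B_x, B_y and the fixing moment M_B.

B_x = 0, B_y = 84.99 kN, M_B = 164.6 kN·m

Resultant of the distributed load: 9.99 × 1 = 9.99 kN at 1.4 m from B.
ΣF_x = 0: B_x = 0.
ΣF_y = 0: B_y − 30 − 9.99·1 − 45 = 0 → B_y = 84.99 kN.
ΣM about B: M_B − 30·1.7 − 41.1 − (9.99·1)·1.4 − 45·1.3 = 0 → M_B = 164.6 kN·m.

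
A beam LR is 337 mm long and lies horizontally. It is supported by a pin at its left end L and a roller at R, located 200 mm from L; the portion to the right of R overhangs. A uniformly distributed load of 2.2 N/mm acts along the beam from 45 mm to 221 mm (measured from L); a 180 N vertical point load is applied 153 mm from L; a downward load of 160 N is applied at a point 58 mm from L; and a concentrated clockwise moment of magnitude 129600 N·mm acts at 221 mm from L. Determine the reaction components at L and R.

Resultant of the distributed load: 2.2 × 176 = 387.2 N at 133 mm from L.
ΣM about L: R_y·200 − (2.2·176)·133 − 180·153 − 160·58 − 129600 = 0 → R_y = 217917.6/200 = 1089.59 ≈ 1090 N.
ΣF_y = 0: L_y + 1089.59 − 2.2·176 − 180 − 160 = 0 → L_y = -362.4 N.
ΣF_x = 0: no horizontal applied forces, so L_x = 0.

L_x = 0, L_y = -362.4 N, R_y = 1090 N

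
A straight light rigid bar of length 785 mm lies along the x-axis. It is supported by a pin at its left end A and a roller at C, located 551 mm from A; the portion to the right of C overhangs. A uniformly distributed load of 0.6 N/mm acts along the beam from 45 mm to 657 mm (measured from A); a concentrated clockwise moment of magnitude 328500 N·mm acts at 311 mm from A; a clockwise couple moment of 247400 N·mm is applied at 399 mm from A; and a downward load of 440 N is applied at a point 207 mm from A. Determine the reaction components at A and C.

A_x = 0, A_y = -637.2 N, C_y = 1444 N

Resultant of the distributed load: 0.6 × 612 = 367.2 N at 351 mm from A.
Taking moments about A: C_y·551 − (0.6·612)·351 − 328500 − 247400 − 440·207 = 0 → C_y = 795867.2/551 = 1444.41 ≈ 1444 N.
ΣF_y = 0: A_y + 1444.41 − 0.6·612 − 440 = 0 → A_y = -637.2 N.
ΣF_x = 0: no horizontal applied forces, so A_x = 0.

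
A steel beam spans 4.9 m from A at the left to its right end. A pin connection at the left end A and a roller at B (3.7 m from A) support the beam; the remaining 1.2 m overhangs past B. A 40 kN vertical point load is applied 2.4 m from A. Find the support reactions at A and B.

A_x = 0, A_y = 14.05 kN, B_y = 25.95 kN

ΣM about A: B_y·3.7 − 40·2.4 = 0 → B_y = 96/3.7 = 25.9459 ≈ 25.95 kN.
ΣF_y = 0: A_y + 25.9459 − 40 = 0 → A_y = 14.05 kN.
ΣF_x = 0: no horizontal applied forces, so A_x = 0.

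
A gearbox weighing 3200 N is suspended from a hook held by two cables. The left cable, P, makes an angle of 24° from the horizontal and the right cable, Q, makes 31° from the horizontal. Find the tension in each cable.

T_P = 3349 N, T_Q = 3569 N

ΣF_x = 0: −T_P·cos24° + T_Q·cos31° = 0 → T_Q = 1.06577·T_P.
ΣF_y = 0: T_P·sin24° + T_Q·sin31° = 3200.
Substitute: T_P·(0.406737 + 1.06577·0.515038) = 3200 → T_P = 3348.51 ≈ 3349 N.
Then T_Q = 1.06577 × 3348.51 = 3569 N.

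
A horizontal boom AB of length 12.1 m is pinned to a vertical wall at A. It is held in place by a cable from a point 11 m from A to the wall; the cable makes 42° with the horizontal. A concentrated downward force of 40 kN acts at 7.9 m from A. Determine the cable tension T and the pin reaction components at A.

ΣM about A: T·sin42°·11 − 40·7.9 = 0 → T = 316/(11·0.669131) = 42.9322 ≈ 42.93 kN.
ΣF_x = 0: A_x − T·cos42° = 0 → A_x = 42.9322 × 0.743145 = 31.90 kN.
ΣF_y = 0: A_y + T·sin42° − 40 = 0 → A_y = 40 − 42.9322 × 0.669131 = 11.27 kN.

T = 42.93 kN, A_x = 31.90 kN, A_y = 11.27 kN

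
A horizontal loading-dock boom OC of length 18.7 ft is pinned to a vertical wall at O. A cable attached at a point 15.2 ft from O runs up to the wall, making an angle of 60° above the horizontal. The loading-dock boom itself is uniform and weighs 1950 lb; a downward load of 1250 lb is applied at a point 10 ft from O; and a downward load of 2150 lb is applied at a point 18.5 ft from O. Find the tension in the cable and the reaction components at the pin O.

T = 5356 lb, O_x = 2678 lb, O_y = 711.3 lb

ΣM about O: T·sin60°·15.2 − 1950·9.35 − 1250·10 − 2150·18.5 = 0 → T = 70507.5/(15.2·0.866025) = 5356.26 ≈ 5356 lb.
ΣF_x = 0: O_x − T·cos60° = 0 → O_x = 5356.26 × 0.5 = 2678 lb.
ΣF_y = 0: O_y + T·sin60° − 1950 − 1250 − 2150 = 0 → O_y = 5350 − 5356.26 × 0.866025 = 711.3 lb.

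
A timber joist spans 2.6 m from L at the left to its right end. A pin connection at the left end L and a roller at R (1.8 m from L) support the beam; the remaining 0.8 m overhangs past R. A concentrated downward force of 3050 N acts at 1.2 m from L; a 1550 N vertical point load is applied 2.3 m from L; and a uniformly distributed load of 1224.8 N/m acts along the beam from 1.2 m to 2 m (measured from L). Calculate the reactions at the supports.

L_x = 0, L_y = 695.0 N, R_y = 4885 N

Resultant of the distributed load: 1224.8 × 0.8 = 979.84 N at 1.6 m from L.
Moments about L: R_y·1.8 − 3050·1.2 − 1550·2.3 − (1224.8·0.8)·1.6 = 0 → R_y = 8792.744/1.8 = 4884.86 ≈ 4885 N.
ΣF_y = 0: L_y + 4884.86 − 3050 − 1550 − 1224.8·0.8 = 0 → L_y = 695.0 N.
ΣF_x = 0: no horizontal applied forces, so L_x = 0.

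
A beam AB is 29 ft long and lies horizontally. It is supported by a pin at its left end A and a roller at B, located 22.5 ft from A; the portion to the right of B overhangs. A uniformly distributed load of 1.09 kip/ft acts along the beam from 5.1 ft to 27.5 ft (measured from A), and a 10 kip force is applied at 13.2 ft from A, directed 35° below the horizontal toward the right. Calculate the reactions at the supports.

A_x = -8.192 kip, A_y = 9.099 kip, B_y = 21.05 kip

Resultant of the distributed load: 1.09 × 22.4 = 24.416 kip at 16.3 ft from A.
ΣM about A: B_y·22.5 − (1.09·22.4)·16.3 − 10·sin35°·13.2 = 0 → B_y = 473.693/22.5 = 21.053 ≈ 21.05 kip.
ΣF_y = 0: A_y + 21.053 − 1.09·22.4 − 10·sin35° = 0 → A_y = 9.099 kip.
ΣF_x = 0: A_x + 10·cos35° = 0 → A_x = -8.192 kip.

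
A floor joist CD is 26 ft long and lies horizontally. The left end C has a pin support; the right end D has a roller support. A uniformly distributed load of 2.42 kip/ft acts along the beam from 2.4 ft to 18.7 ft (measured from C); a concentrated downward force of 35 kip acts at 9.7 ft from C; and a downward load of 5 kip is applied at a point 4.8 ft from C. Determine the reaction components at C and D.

Resultant of the distributed load: 2.42 × 16.3 = 39.446 kip at 10.55 ft from C.
Moments about C: D_y·26 − (2.42·16.3)·10.55 − 35·9.7 − 5·4.8 = 0 → D_y = 779.6553/26 = 29.9867 ≈ 29.99 kip.
ΣF_y = 0: C_y + 29.9867 − 2.42·16.3 − 35 − 5 = 0 → C_y = 49.46 kip.
ΣF_x = 0: no horizontal applied forces, so C_x = 0.

C_x = 0, C_y = 49.46 kip, D_y = 29.99 kip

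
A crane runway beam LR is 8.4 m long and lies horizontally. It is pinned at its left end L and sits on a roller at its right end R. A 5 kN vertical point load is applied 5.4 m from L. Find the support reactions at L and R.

ΣM about L: R_y·8.4 − 5·5.4 = 0 → R_y = 27/8.4 = 3.21429 ≈ 3.214 kN.
ΣF_y = 0: L_y + 3.21429 − 5 = 0 → L_y = 1.786 kN.
ΣF_x = 0: no horizontal applied forces, so L_x = 0.

L_x = 0, L_y = 1.786 kN, R_y = 3.214 kN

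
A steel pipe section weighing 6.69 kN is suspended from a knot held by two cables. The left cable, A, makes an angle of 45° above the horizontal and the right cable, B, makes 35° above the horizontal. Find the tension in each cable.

T_A = 5.565 kN, T_B = 4.804 kN

ΣF_x = 0: −T_A·cos45° + T_B·cos35° = 0 → T_B = 0.863218·T_A.
ΣF_y = 0: T_A·sin45° + T_B·sin35° = 6.69.
Substitute: T_A·(0.707107 + 0.863218·0.573576) = 6.69 → T_A = 5.56467 ≈ 5.565 kN.
Then T_B = 0.863218 × 5.56467 = 4.804 kN.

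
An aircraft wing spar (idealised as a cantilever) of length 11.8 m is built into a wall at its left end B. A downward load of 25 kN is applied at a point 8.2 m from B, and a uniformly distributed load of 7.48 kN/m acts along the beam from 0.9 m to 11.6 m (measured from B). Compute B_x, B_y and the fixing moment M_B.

Resultant of the distributed load: 7.48 × 10.7 = 80.036 kN at 6.25 m from B.
ΣF_x = 0: B_x = 0.
ΣF_y = 0: B_y − 25 − 7.48·10.7 = 0 → B_y = 105.0 kN.
ΣM about B: M_B − 25·8.2 − (7.48·10.7)·6.25 = 0 → M_B = 705.2 kN·m.

B_x = 0, B_y = 105.0 kN, M_B = 705.2 kN·m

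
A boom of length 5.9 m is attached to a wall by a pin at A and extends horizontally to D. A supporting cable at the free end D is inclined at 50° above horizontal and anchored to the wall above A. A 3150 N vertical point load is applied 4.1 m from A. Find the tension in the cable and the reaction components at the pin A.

T = 2858 N, A_x = 1837 N, A_y = 961.0 N

ΣM about A: T·sin50°·5.9 − 3150·4.1 = 0 → T = 12915/(5.9·0.766044) = 2857.52 ≈ 2858 N.
ΣF_x = 0: A_x − T·cos50° = 0 → A_x = 2857.52 × 0.642788 = 1837 N.
ΣF_y = 0: A_y + T·sin50° − 3150 = 0 → A_y = 3150 − 2857.52 × 0.766044 = 961.0 N.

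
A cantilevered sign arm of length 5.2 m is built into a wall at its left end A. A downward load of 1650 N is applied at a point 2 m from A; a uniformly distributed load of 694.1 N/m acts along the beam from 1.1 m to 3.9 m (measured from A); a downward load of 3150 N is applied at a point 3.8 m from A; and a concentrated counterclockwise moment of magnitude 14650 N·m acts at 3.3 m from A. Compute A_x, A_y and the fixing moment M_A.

Resultant of the distributed load: 694.1 × 2.8 = 1943.48 N at 2.5 m from A.
ΣF_x = 0: A_x = 0.
ΣF_y = 0: A_y − 1650 − 694.1·2.8 − 3150 = 0 → A_y = 6743 N.
ΣM about A: M_A − 1650·2 − (694.1·2.8)·2.5 − 3150·3.8 + 14650 = 0 → M_A = 5479 N·m.

A_x = 0, A_y = 6743 N, M_A = 5479 N·m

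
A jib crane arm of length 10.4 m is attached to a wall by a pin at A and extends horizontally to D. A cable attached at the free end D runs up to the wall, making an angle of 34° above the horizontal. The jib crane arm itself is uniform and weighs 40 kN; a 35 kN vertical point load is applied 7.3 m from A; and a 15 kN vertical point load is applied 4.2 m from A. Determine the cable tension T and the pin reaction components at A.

ΣM about A: T·sin34°·10.4 − 40·5.2 − 35·7.3 − 15·4.2 = 0 → T = 526.5/(10.4·0.559193) = 90.5322 ≈ 90.53 kN.
ΣF_x = 0: A_x − T·cos34° = 0 → A_x = 90.5322 × 0.829038 = 75.05 kN.
ΣF_y = 0: A_y + T·sin34° − 40 − 35 − 15 = 0 → A_y = 90 − 90.5322 × 0.559193 = 39.38 kN.

T = 90.53 kN, A_x = 75.05 kN, A_y = 39.38 kN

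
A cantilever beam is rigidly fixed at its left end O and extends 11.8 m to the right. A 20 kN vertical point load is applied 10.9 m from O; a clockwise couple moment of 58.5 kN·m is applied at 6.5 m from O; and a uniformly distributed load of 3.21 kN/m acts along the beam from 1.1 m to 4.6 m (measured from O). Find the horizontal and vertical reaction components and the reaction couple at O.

Resultant of the distributed load: 3.21 × 3.5 = 11.235 kN at 2.85 m from O.
ΣF_x = 0: O_x = 0.
ΣF_y = 0: O_y − 20 − 3.21·3.5 = 0 → O_y = 31.23 kN.
ΣM about O: M_O − 20·10.9 − 58.5 − (3.21·3.5)·2.85 = 0 → M_O = 308.5 kN·m.

O_x = 0, O_y = 31.23 kN, M_O = 308.5 kN·m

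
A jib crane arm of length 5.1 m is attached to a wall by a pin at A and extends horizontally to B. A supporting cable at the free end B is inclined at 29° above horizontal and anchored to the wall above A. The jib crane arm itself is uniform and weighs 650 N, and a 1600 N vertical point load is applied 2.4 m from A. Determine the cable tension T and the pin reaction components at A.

ΣM about A: T·sin29°·5.1 − 650·2.55 − 1600·2.4 = 0 → T = 5497.5/(5.1·0.48481) = 2223.43 ≈ 2223 N.
ΣF_x = 0: A_x − T·cos29° = 0 → A_x = 2223.43 × 0.87462 = 1945 N.
ΣF_y = 0: A_y + T·sin29° − 650 − 1600 = 0 → A_y = 2250 − 2223.43 × 0.48481 = 1172 N.

T = 2223 N, A_x = 1945 N, A_y = 1172 N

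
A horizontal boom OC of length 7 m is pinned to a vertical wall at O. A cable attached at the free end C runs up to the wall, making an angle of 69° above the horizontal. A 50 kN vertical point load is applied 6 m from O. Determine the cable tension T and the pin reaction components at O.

ΣM about O: T·sin69°·7 − 50·6 = 0 → T = 300/(7·0.93358) = 45.9062 ≈ 45.91 kN.
ΣF_x = 0: O_x − T·cos69° = 0 → O_x = 45.9062 × 0.358368 = 16.45 kN.
ΣF_y = 0: O_y + T·sin69° − 50 = 0 → O_y = 50 − 45.9062 × 0.93358 = 7.143 kN.

T = 45.91 kN, O_x = 16.45 kN, O_y = 7.143 kN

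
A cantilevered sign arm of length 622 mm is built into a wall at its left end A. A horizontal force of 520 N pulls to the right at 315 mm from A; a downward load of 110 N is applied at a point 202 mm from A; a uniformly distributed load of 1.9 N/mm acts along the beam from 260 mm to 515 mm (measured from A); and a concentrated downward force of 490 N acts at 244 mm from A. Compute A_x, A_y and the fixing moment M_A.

A_x = -520.0 N, A_y = 1084 N, M_A = 329500 N·mm

Resultant of the distributed load: 1.9 × 255 = 484.5 N at 387.5 mm from A.
ΣF_x = 0: A_x + 520 = 0 → A_x = -520.0 N.
ΣF_y = 0: A_y − 110 − 1.9·255 − 490 = 0 → A_y = 1084 N.
ΣM about A: M_A − 110·202 − (1.9·255)·387.5 − 490·244 = 0 → M_A = 329500 N·mm.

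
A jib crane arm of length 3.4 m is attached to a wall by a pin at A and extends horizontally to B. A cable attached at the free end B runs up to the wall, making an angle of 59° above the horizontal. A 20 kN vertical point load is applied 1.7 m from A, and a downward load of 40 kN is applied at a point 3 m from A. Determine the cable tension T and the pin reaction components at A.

ΣM about A: T·sin59°·3.4 − 20·1.7 − 40·3 = 0 → T = 154/(3.4·0.857167) = 52.8416 ≈ 52.84 kN.
ΣF_x = 0: A_x − T·cos59° = 0 → A_x = 52.8416 × 0.515038 = 27.22 kN.
ΣF_y = 0: A_y + T·sin59° − 20 − 40 = 0 → A_y = 60 − 52.8416 × 0.857167 = 14.71 kN.

T = 52.84 kN, A_x = 27.22 kN, A_y = 14.71 kN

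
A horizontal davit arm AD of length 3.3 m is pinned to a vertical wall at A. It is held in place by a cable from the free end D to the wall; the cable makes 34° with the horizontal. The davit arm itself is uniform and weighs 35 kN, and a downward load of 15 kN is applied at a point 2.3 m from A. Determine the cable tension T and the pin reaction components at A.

T = 49.99 kN, A_x = 41.44 kN, A_y = 22.05 kN

ΣM about A: T·sin34°·3.3 − 35·1.65 − 15·2.3 = 0 → T = 92.25/(3.3·0.559193) = 49.9909 ≈ 49.99 kN.
ΣF_x = 0: A_x − T·cos34° = 0 → A_x = 49.9909 × 0.829038 = 41.44 kN.
ΣF_y = 0: A_y + T·sin34° − 35 − 15 = 0 → A_y = 50 − 49.9909 × 0.559193 = 22.05 kN.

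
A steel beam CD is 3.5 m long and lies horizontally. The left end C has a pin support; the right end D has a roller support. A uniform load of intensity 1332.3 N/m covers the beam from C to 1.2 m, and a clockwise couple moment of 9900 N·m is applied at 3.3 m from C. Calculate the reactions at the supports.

Resultant of the distributed load: 1332.3 × 1.2 = 1598.76 N at 0.6 m from C.
Moments about C: D_y·3.5 − (1332.3·1.2)·0.6 − 9900 = 0 → D_y = 10859.256/3.5 = 3102.64 ≈ 3103 N.
ΣF_y = 0: C_y + 3102.64 − 1332.3·1.2 = 0 → C_y = -1504 N.
ΣF_x = 0: no horizontal applied forces, so C_x = 0.

C_x = 0, C_y = -1504 N, D_y = 3103 N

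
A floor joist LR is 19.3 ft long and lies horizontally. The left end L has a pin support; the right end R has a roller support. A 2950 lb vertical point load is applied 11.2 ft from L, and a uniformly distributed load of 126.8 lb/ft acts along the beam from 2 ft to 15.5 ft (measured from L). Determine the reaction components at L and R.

L_x = 0, L_y = 2174 lb, R_y = 2488 lb

Resultant of the distributed load: 126.8 × 13.5 = 1711.8 lb at 8.75 ft from L.
Moments about L: R_y·19.3 − 2950·11.2 − (126.8·13.5)·8.75 = 0 → R_y = 48018.25/19.3 = 2487.99 ≈ 2488 lb.
ΣF_y = 0: L_y + 2487.99 − 2950 − 126.8·13.5 = 0 → L_y = 2174 lb.
ΣF_x = 0: no horizontal applied forces, so L_x = 0.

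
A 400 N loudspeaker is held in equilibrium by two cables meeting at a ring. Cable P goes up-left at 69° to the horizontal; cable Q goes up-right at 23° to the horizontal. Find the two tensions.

ΣF_x = 0: −T_P·cos69° + T_Q·cos23° = 0 → T_Q = 0.389317·T_P.
ΣF_y = 0: T_P·sin69° + T_Q·sin23° = 400.
Substitute: T_P·(0.93358 + 0.389317·0.390731) = 400 → T_P = 368.427 ≈ 368.4 N.
Then T_Q = 0.389317 × 368.427 = 143.4 N.

T_P = 368.4 N, T_Q = 143.4 N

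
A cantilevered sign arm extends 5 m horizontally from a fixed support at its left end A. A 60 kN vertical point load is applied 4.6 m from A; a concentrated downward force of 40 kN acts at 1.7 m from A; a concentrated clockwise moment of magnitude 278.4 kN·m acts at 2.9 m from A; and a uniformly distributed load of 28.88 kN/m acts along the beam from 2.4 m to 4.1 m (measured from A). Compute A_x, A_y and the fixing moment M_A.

Resultant of the distributed load: 28.88 × 1.7 = 49.096 kN at 3.25 m from A.
ΣF_x = 0: A_x = 0.
ΣF_y = 0: A_y − 60 − 40 − 28.88·1.7 = 0 → A_y = 149.1 kN.
ΣM about A: M_A − 60·4.6 − 40·1.7 − 278.4 − (28.88·1.7)·3.25 = 0 → M_A = 782.0 kN·m.

A_x = 0, A_y = 149.1 kN, M_A = 782.0 kN·m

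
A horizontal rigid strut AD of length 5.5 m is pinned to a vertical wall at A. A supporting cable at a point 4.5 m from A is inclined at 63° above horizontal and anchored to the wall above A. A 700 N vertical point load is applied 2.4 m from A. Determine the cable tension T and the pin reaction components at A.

T = 419.0 N, A_x = 190.2 N, A_y = 326.7 N

ΣM about A: T·sin63°·4.5 − 700·2.4 = 0 → T = 1680/(4.5·0.891007) = 419.002 ≈ 419.0 N.
ΣF_x = 0: A_x − T·cos63° = 0 → A_x = 419.002 × 0.45399 = 190.2 N.
ΣF_y = 0: A_y + T·sin63° − 700 = 0 → A_y = 700 − 419.002 × 0.891007 = 326.7 N.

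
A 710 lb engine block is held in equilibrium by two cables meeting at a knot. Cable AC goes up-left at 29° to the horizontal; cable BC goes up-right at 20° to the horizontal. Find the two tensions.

ΣF_x = 0: −T_AC·cos29° + T_BC·cos20° = 0 → T_BC = 0.930751·T_AC.
ΣF_y = 0: T_AC·sin29° + T_BC·sin20° = 710.
Substitute: T_AC·(0.48481 + 0.930751·0.34202) = 710 → T_AC = 884.024 ≈ 884.0 lb.
Then T_BC = 0.930751 × 884.024 = 822.8 lb.

T_AC = 884.0 lb, T_BC = 822.8 lb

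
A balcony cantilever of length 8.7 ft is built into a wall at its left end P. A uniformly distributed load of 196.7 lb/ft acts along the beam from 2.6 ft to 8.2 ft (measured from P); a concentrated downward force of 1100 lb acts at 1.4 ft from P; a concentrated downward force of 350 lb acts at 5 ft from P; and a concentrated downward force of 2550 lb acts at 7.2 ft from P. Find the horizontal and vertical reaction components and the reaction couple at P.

Resultant of the distributed load: 196.7 × 5.6 = 1101.52 lb at 5.4 ft from P.
ΣF_x = 0: P_x = 0.
ΣF_y = 0: P_y − 196.7·5.6 − 1100 − 350 − 2550 = 0 → P_y = 5102 lb.
ΣM about P: M_P − (196.7·5.6)·5.4 − 1100·1.4 − 350·5 − 2550·7.2 = 0 → M_P = 27600 lb·ft.

P_x = 0, P_y = 5102 lb, M_P = 27600 lb·ft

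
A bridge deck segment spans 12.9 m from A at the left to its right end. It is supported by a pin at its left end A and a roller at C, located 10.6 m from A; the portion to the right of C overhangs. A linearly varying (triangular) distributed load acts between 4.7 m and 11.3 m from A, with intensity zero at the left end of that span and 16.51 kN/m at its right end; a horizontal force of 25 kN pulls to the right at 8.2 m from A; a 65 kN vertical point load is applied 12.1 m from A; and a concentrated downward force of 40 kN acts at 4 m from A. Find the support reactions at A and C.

A_x = -25.00 kN, A_y = 23.42 kN, C_y = 136.1 kN

Resultant of the triangular load: ½ × 16.51 × 6.6 = 54.483 kN, acting at 9.1 m from A (one-third of the span from the peak).
Moments about A: C_y·10.6 − (½·16.51·6.6)·9.1 − 65·12.1 − 40·4 = 0 → C_y = 1442.2953/10.6 = 136.066 ≈ 136.1 kN.
ΣF_y = 0: A_y + 136.066 − ½·16.51·6.6 − 65 − 40 = 0 → A_y = 23.42 kN.
ΣF_x = 0: A_x + 25 = 0 → A_x = -25.00 kN.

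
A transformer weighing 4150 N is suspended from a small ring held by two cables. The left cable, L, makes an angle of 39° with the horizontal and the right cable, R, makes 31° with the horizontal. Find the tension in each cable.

ΣF_x = 0: −T_L·cos39° + T_R·cos31° = 0 → T_R = 0.906644·T_L.
ΣF_y = 0: T_L·sin39° + T_R·sin31° = 4150.
Substitute: T_L·(0.62932 + 0.906644·0.515038) = 4150 → T_L = 3785.54 ≈ 3786 N.
Then T_R = 0.906644 × 3785.54 = 3432 N.

T_L = 3786 N, T_R = 3432 N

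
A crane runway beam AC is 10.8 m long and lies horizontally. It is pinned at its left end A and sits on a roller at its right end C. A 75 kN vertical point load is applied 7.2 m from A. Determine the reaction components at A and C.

Taking moments about A: C_y·10.8 − 75·7.2 = 0 → C_y = 540/10.8 = 50.00 kN.
ΣF_y = 0: A_y + 50 − 75 = 0 → A_y = 25.00 kN.
ΣF_x = 0: no horizontal applied forces, so A_x = 0.

A_x = 0, A_y = 25.00 kN, C_y = 50.00 kN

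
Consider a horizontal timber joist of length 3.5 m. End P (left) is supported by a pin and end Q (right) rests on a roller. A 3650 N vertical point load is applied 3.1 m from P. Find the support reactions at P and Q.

Moments about P: Q_y·3.5 − 3650·3.1 = 0 → Q_y = 11315/3.5 = 3232.86 ≈ 3233 N.
ΣF_y = 0: P_y + 3232.86 − 3650 = 0 → P_y = 417.1 N.
ΣF_x = 0: no horizontal applied forces, so P_x = 0.

P_x = 0, P_y = 417.1 N, Q_y = 3233 N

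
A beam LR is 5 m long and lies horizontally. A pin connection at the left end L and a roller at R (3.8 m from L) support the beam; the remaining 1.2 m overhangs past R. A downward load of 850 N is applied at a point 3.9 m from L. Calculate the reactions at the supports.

Taking moments about L: R_y·3.8 − 850·3.9 = 0 → R_y = 3315/3.8 = 872.368 ≈ 872.4 N.
ΣF_y = 0: L_y + 872.368 − 850 = 0 → L_y = -22.37 N.
ΣF_x = 0: no horizontal applied forces, so L_x = 0.

L_x = 0, L_y = -22.37 N, R_y = 872.4 N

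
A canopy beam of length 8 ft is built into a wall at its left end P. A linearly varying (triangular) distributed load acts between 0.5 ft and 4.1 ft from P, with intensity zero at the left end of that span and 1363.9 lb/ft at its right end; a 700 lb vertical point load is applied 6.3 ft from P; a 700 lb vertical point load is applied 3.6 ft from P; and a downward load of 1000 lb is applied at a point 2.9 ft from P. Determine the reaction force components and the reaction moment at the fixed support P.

Resultant of the triangular load: ½ × 1363.9 × 3.6 = 2455.02 lb, acting at 2.9 ft from P (one-third of the span from the peak).
ΣF_x = 0: P_x = 0.
ΣF_y = 0: P_y − ½·1363.9·3.6 − 700 − 700 − 1000 = 0 → P_y = 4855 lb.
ΣM about P: M_P − (½·1363.9·3.6)·2.9 − 700·6.3 − 700·3.6 − 1000·2.9 = 0 → M_P = 16950 lb·ft.

P_x = 0, P_y = 4855 lb, M_P = 16950 lb·ft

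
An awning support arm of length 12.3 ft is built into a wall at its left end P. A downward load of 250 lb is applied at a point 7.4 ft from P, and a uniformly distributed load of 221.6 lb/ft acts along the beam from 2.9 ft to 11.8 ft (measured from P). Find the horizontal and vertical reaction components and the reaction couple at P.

P_x = 0, P_y = 2222 lb, M_P = 16350 lb·ft

Resultant of the distributed load: 221.6 × 8.9 = 1972.24 lb at 7.35 ft from P.
ΣF_x = 0: P_x = 0.
ΣF_y = 0: P_y − 250 − 221.6·8.9 = 0 → P_y = 2222 lb.
ΣM about P: M_P − 250·7.4 − (221.6·8.9)·7.35 = 0 → M_P = 16350 lb·ft.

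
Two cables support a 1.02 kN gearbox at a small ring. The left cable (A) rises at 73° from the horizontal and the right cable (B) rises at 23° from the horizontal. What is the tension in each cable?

T_A = 0.9441 kN, T_B = 0.2999 kN

ΣF_x = 0: −T_A·cos73° + T_B·cos23° = 0 → T_B = 0.317621·T_A.
ΣF_y = 0: T_A·sin73° + T_B·sin23° = 1.02.
Substitute: T_A·(0.956305 + 0.317621·0.390731) = 1.02 → T_A = 0.944087 ≈ 0.9441 kN.
Then T_B = 0.317621 × 0.944087 = 0.2999 kN.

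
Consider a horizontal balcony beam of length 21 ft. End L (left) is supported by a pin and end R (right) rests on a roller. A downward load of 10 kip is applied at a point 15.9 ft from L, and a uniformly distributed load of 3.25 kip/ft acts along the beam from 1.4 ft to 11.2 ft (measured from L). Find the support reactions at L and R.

Resultant of the distributed load: 3.25 × 9.8 = 31.85 kip at 6.3 ft from L.
Moments about L: R_y·21 − 10·15.9 − (3.25·9.8)·6.3 = 0 → R_y = 359.655/21 = 17.1264 ≈ 17.13 kip.
ΣF_y = 0: L_y + 17.1264 − 10 − 3.25·9.8 = 0 → L_y = 24.72 kip.
ΣF_x = 0: no horizontal applied forces, so L_x = 0.

L_x = 0, L_y = 24.72 kip, R_y = 17.13 kip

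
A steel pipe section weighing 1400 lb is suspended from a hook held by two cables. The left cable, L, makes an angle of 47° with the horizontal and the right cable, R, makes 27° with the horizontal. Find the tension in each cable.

ΣF_x = 0: −T_L·cos47° + T_R·cos27° = 0 → T_R = 0.765425·T_L.
ΣF_y = 0: T_L·sin47° + T_R·sin27° = 1400.
Substitute: T_L·(0.731354 + 0.765425·0.45399) = 1400 → T_L = 1297.68 ≈ 1298 lb.
Then T_R = 0.765425 × 1297.68 = 993.3 lb.

T_L = 1298 lb, T_R = 993.3 lb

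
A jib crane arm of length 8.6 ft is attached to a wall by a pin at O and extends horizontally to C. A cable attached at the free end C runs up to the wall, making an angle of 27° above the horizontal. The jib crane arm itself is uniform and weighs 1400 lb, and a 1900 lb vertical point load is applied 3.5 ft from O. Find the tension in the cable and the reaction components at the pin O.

T = 3245 lb, O_x = 2891 lb, O_y = 1827 lb

ΣM about O: T·sin27°·8.6 − 1400·4.3 − 1900·3.5 = 0 → T = 12670/(8.6·0.45399) = 3245.13 ≈ 3245 lb.
ΣF_x = 0: O_x − T·cos27° = 0 → O_x = 3245.13 × 0.891007 = 2891 lb.
ΣF_y = 0: O_y + T·sin27° − 1400 − 1900 = 0 → O_y = 3300 − 3245.13 × 0.45399 = 1827 lb.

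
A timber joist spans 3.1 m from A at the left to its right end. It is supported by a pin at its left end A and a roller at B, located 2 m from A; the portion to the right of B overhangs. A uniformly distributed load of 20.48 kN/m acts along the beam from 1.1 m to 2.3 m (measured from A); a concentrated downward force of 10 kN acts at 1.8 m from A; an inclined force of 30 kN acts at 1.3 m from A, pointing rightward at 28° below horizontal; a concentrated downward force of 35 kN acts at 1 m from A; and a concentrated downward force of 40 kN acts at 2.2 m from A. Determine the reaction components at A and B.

Resultant of the distributed load: 20.48 × 1.2 = 24.576 kN at 1.7 m from A.
ΣM about A: B_y·2 − (20.48·1.2)·1.7 − 10·1.8 − 30·sin28°·1.3 − 35·1 − 40·2.2 = 0 → B_y = 201.089/2 = 100.544 ≈ 100.5 kN.
ΣF_y = 0: A_y + 100.544 − 20.48·1.2 − 10 − 30·sin28° − 35 − 40 = 0 → A_y = 23.12 kN.
ΣF_x = 0: A_x + 30·cos28° = 0 → A_x = -26.49 kN.

A_x = -26.49 kN, A_y = 23.12 kN, B_y = 100.5 kN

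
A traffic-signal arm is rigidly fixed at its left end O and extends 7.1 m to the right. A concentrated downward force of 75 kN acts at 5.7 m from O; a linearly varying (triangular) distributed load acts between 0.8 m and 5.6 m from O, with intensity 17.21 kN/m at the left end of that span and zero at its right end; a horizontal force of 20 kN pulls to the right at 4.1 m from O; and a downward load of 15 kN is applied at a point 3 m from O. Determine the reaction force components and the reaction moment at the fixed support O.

Resultant of the triangular load: ½ × 17.21 × 4.8 = 41.304 kN, acting at 2.4 m from O (one-third of the span from the peak).
ΣF_x = 0: O_x + 20 = 0 → O_x = -20.00 kN.
ΣF_y = 0: O_y − 75 − ½·17.21·4.8 − 15 = 0 → O_y = 131.3 kN.
ΣM about O: M_O − 75·5.7 − (½·17.21·4.8)·2.4 − 15·3 = 0 → M_O = 571.6 kN·m.

O_x = -20.00 kN, O_y = 131.3 kN, M_O = 571.6 kN·m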